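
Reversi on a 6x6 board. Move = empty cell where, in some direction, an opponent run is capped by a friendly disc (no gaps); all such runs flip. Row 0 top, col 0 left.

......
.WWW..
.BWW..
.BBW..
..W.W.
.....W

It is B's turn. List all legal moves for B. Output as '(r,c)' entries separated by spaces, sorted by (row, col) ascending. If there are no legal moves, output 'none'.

Answer: (0,1) (0,2) (0,3) (0,4) (1,4) (2,4) (3,4) (5,2) (5,3)

Derivation:
(0,0): no bracket -> illegal
(0,1): flips 1 -> legal
(0,2): flips 2 -> legal
(0,3): flips 1 -> legal
(0,4): flips 2 -> legal
(1,0): no bracket -> illegal
(1,4): flips 1 -> legal
(2,0): no bracket -> illegal
(2,4): flips 2 -> legal
(3,4): flips 1 -> legal
(3,5): no bracket -> illegal
(4,1): no bracket -> illegal
(4,3): no bracket -> illegal
(4,5): no bracket -> illegal
(5,1): no bracket -> illegal
(5,2): flips 1 -> legal
(5,3): flips 1 -> legal
(5,4): no bracket -> illegal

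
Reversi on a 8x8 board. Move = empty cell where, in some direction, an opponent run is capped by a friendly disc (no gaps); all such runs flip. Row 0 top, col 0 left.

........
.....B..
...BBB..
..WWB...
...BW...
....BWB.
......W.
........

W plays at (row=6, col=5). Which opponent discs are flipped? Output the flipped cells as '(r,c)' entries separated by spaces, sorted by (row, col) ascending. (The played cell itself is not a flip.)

Dir NW: opp run (5,4) (4,3) capped by W -> flip
Dir N: first cell 'W' (not opp) -> no flip
Dir NE: opp run (5,6), next='.' -> no flip
Dir W: first cell '.' (not opp) -> no flip
Dir E: first cell 'W' (not opp) -> no flip
Dir SW: first cell '.' (not opp) -> no flip
Dir S: first cell '.' (not opp) -> no flip
Dir SE: first cell '.' (not opp) -> no flip

Answer: (4,3) (5,4)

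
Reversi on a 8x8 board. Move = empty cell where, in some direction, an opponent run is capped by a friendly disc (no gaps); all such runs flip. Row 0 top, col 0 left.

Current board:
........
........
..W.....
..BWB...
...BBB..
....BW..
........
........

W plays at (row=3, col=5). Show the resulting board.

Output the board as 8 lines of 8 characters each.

Place W at (3,5); scan 8 dirs for brackets.
Dir NW: first cell '.' (not opp) -> no flip
Dir N: first cell '.' (not opp) -> no flip
Dir NE: first cell '.' (not opp) -> no flip
Dir W: opp run (3,4) capped by W -> flip
Dir E: first cell '.' (not opp) -> no flip
Dir SW: opp run (4,4), next='.' -> no flip
Dir S: opp run (4,5) capped by W -> flip
Dir SE: first cell '.' (not opp) -> no flip
All flips: (3,4) (4,5)

Answer: ........
........
..W.....
..BWWW..
...BBW..
....BW..
........
........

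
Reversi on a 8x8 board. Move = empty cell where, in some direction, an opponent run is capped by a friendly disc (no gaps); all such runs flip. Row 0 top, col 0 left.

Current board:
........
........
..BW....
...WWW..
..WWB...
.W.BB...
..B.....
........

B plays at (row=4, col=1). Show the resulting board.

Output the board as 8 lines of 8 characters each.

Place B at (4,1); scan 8 dirs for brackets.
Dir NW: first cell '.' (not opp) -> no flip
Dir N: first cell '.' (not opp) -> no flip
Dir NE: first cell '.' (not opp) -> no flip
Dir W: first cell '.' (not opp) -> no flip
Dir E: opp run (4,2) (4,3) capped by B -> flip
Dir SW: first cell '.' (not opp) -> no flip
Dir S: opp run (5,1), next='.' -> no flip
Dir SE: first cell '.' (not opp) -> no flip
All flips: (4,2) (4,3)

Answer: ........
........
..BW....
...WWW..
.BBBB...
.W.BB...
..B.....
........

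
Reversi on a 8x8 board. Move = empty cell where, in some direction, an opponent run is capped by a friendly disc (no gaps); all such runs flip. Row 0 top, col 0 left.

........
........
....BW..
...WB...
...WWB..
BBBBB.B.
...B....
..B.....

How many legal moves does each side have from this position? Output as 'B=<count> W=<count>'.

-- B to move --
(1,4): no bracket -> illegal
(1,5): no bracket -> illegal
(1,6): flips 1 -> legal
(2,2): no bracket -> illegal
(2,3): flips 2 -> legal
(2,6): flips 1 -> legal
(3,2): flips 2 -> legal
(3,5): flips 1 -> legal
(3,6): no bracket -> illegal
(4,2): flips 3 -> legal
(5,5): no bracket -> illegal
B mobility = 6
-- W to move --
(1,3): no bracket -> illegal
(1,4): flips 2 -> legal
(1,5): flips 1 -> legal
(2,3): flips 1 -> legal
(3,5): flips 1 -> legal
(3,6): no bracket -> illegal
(4,0): no bracket -> illegal
(4,1): no bracket -> illegal
(4,2): no bracket -> illegal
(4,6): flips 1 -> legal
(4,7): no bracket -> illegal
(5,5): no bracket -> illegal
(5,7): no bracket -> illegal
(6,0): no bracket -> illegal
(6,1): flips 1 -> legal
(6,2): flips 1 -> legal
(6,4): flips 1 -> legal
(6,5): flips 1 -> legal
(6,6): no bracket -> illegal
(6,7): no bracket -> illegal
(7,1): no bracket -> illegal
(7,3): flips 2 -> legal
(7,4): no bracket -> illegal
W mobility = 10

Answer: B=6 W=10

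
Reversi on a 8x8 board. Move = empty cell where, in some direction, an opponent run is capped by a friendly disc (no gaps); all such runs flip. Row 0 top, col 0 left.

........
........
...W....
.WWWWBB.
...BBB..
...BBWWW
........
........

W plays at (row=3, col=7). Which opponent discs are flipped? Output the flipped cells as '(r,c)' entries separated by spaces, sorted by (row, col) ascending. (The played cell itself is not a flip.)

Dir NW: first cell '.' (not opp) -> no flip
Dir N: first cell '.' (not opp) -> no flip
Dir NE: edge -> no flip
Dir W: opp run (3,6) (3,5) capped by W -> flip
Dir E: edge -> no flip
Dir SW: first cell '.' (not opp) -> no flip
Dir S: first cell '.' (not opp) -> no flip
Dir SE: edge -> no flip

Answer: (3,5) (3,6)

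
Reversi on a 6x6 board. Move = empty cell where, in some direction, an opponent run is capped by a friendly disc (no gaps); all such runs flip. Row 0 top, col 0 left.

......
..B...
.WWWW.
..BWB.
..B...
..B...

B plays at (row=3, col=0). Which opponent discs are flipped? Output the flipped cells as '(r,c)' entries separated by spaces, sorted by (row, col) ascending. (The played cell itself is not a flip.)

Dir NW: edge -> no flip
Dir N: first cell '.' (not opp) -> no flip
Dir NE: opp run (2,1) capped by B -> flip
Dir W: edge -> no flip
Dir E: first cell '.' (not opp) -> no flip
Dir SW: edge -> no flip
Dir S: first cell '.' (not opp) -> no flip
Dir SE: first cell '.' (not opp) -> no flip

Answer: (2,1)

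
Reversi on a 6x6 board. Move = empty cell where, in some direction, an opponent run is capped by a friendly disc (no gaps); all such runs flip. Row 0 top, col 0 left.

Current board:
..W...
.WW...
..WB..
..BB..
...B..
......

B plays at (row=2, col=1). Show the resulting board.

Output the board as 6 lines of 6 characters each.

Place B at (2,1); scan 8 dirs for brackets.
Dir NW: first cell '.' (not opp) -> no flip
Dir N: opp run (1,1), next='.' -> no flip
Dir NE: opp run (1,2), next='.' -> no flip
Dir W: first cell '.' (not opp) -> no flip
Dir E: opp run (2,2) capped by B -> flip
Dir SW: first cell '.' (not opp) -> no flip
Dir S: first cell '.' (not opp) -> no flip
Dir SE: first cell 'B' (not opp) -> no flip
All flips: (2,2)

Answer: ..W...
.WW...
.BBB..
..BB..
...B..
......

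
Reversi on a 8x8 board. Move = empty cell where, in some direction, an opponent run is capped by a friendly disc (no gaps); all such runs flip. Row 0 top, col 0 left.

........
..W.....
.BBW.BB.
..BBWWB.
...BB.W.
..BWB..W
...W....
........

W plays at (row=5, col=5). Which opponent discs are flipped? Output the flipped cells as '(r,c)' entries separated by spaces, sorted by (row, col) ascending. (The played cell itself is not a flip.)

Dir NW: opp run (4,4) (3,3) (2,2), next='.' -> no flip
Dir N: first cell '.' (not opp) -> no flip
Dir NE: first cell 'W' (not opp) -> no flip
Dir W: opp run (5,4) capped by W -> flip
Dir E: first cell '.' (not opp) -> no flip
Dir SW: first cell '.' (not opp) -> no flip
Dir S: first cell '.' (not opp) -> no flip
Dir SE: first cell '.' (not opp) -> no flip

Answer: (5,4)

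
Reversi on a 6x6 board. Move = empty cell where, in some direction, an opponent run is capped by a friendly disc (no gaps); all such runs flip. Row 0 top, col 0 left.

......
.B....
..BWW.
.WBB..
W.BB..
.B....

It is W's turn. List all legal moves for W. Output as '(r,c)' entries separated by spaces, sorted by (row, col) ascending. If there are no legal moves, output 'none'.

(0,0): no bracket -> illegal
(0,1): no bracket -> illegal
(0,2): no bracket -> illegal
(1,0): no bracket -> illegal
(1,2): no bracket -> illegal
(1,3): flips 1 -> legal
(2,0): no bracket -> illegal
(2,1): flips 1 -> legal
(3,4): flips 2 -> legal
(4,1): flips 1 -> legal
(4,4): no bracket -> illegal
(5,0): no bracket -> illegal
(5,2): no bracket -> illegal
(5,3): flips 3 -> legal
(5,4): no bracket -> illegal

Answer: (1,3) (2,1) (3,4) (4,1) (5,3)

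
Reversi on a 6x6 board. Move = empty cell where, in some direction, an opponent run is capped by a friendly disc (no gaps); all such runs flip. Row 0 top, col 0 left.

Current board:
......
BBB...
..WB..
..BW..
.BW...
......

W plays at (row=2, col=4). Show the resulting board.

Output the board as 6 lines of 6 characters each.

Place W at (2,4); scan 8 dirs for brackets.
Dir NW: first cell '.' (not opp) -> no flip
Dir N: first cell '.' (not opp) -> no flip
Dir NE: first cell '.' (not opp) -> no flip
Dir W: opp run (2,3) capped by W -> flip
Dir E: first cell '.' (not opp) -> no flip
Dir SW: first cell 'W' (not opp) -> no flip
Dir S: first cell '.' (not opp) -> no flip
Dir SE: first cell '.' (not opp) -> no flip
All flips: (2,3)

Answer: ......
BBB...
..WWW.
..BW..
.BW...
......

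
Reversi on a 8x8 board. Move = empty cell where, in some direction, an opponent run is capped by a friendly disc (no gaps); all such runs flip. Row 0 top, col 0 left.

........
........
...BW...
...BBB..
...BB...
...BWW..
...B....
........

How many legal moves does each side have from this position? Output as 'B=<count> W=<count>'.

Answer: B=9 W=6

Derivation:
-- B to move --
(1,3): flips 1 -> legal
(1,4): flips 1 -> legal
(1,5): flips 1 -> legal
(2,5): flips 1 -> legal
(4,5): flips 1 -> legal
(4,6): no bracket -> illegal
(5,6): flips 2 -> legal
(6,4): flips 1 -> legal
(6,5): flips 1 -> legal
(6,6): flips 1 -> legal
B mobility = 9
-- W to move --
(1,2): no bracket -> illegal
(1,3): no bracket -> illegal
(1,4): no bracket -> illegal
(2,2): flips 3 -> legal
(2,5): no bracket -> illegal
(2,6): no bracket -> illegal
(3,2): flips 1 -> legal
(3,6): no bracket -> illegal
(4,2): flips 1 -> legal
(4,5): no bracket -> illegal
(4,6): flips 1 -> legal
(5,2): flips 1 -> legal
(6,2): no bracket -> illegal
(6,4): no bracket -> illegal
(7,2): flips 1 -> legal
(7,3): no bracket -> illegal
(7,4): no bracket -> illegal
W mobility = 6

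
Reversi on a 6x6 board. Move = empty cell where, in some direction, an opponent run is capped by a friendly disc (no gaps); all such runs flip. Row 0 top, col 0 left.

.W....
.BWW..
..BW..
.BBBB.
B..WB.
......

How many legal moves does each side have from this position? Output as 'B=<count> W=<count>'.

Answer: B=9 W=6

Derivation:
-- B to move --
(0,0): no bracket -> illegal
(0,2): flips 1 -> legal
(0,3): flips 2 -> legal
(0,4): flips 1 -> legal
(1,0): no bracket -> illegal
(1,4): flips 3 -> legal
(2,1): no bracket -> illegal
(2,4): flips 1 -> legal
(4,2): flips 1 -> legal
(5,2): flips 1 -> legal
(5,3): flips 1 -> legal
(5,4): flips 1 -> legal
B mobility = 9
-- W to move --
(0,0): no bracket -> illegal
(0,2): no bracket -> illegal
(1,0): flips 1 -> legal
(2,0): no bracket -> illegal
(2,1): flips 3 -> legal
(2,4): no bracket -> illegal
(2,5): flips 1 -> legal
(3,0): no bracket -> illegal
(3,5): no bracket -> illegal
(4,1): flips 1 -> legal
(4,2): flips 2 -> legal
(4,5): flips 2 -> legal
(5,0): no bracket -> illegal
(5,1): no bracket -> illegal
(5,3): no bracket -> illegal
(5,4): no bracket -> illegal
(5,5): no bracket -> illegal
W mobility = 6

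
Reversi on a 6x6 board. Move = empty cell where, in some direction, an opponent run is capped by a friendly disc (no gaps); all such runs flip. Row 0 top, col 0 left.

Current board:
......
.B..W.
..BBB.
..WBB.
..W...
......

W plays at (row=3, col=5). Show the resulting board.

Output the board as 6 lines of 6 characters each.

Place W at (3,5); scan 8 dirs for brackets.
Dir NW: opp run (2,4), next='.' -> no flip
Dir N: first cell '.' (not opp) -> no flip
Dir NE: edge -> no flip
Dir W: opp run (3,4) (3,3) capped by W -> flip
Dir E: edge -> no flip
Dir SW: first cell '.' (not opp) -> no flip
Dir S: first cell '.' (not opp) -> no flip
Dir SE: edge -> no flip
All flips: (3,3) (3,4)

Answer: ......
.B..W.
..BBB.
..WWWW
..W...
......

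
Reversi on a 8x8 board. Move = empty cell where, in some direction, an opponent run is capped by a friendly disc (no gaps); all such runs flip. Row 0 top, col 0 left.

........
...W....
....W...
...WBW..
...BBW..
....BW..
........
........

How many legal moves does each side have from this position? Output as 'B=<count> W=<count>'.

Answer: B=9 W=5

Derivation:
-- B to move --
(0,2): no bracket -> illegal
(0,3): no bracket -> illegal
(0,4): no bracket -> illegal
(1,2): no bracket -> illegal
(1,4): flips 1 -> legal
(1,5): no bracket -> illegal
(2,2): flips 1 -> legal
(2,3): flips 1 -> legal
(2,5): no bracket -> illegal
(2,6): flips 1 -> legal
(3,2): flips 1 -> legal
(3,6): flips 2 -> legal
(4,2): no bracket -> illegal
(4,6): flips 1 -> legal
(5,6): flips 2 -> legal
(6,4): no bracket -> illegal
(6,5): no bracket -> illegal
(6,6): flips 1 -> legal
B mobility = 9
-- W to move --
(2,3): flips 1 -> legal
(2,5): no bracket -> illegal
(3,2): no bracket -> illegal
(4,2): flips 2 -> legal
(5,2): no bracket -> illegal
(5,3): flips 3 -> legal
(6,3): flips 1 -> legal
(6,4): flips 3 -> legal
(6,5): no bracket -> illegal
W mobility = 5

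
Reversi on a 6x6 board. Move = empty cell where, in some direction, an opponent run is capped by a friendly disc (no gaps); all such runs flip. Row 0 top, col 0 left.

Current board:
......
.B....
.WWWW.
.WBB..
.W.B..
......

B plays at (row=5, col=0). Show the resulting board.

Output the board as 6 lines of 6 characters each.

Place B at (5,0); scan 8 dirs for brackets.
Dir NW: edge -> no flip
Dir N: first cell '.' (not opp) -> no flip
Dir NE: opp run (4,1) capped by B -> flip
Dir W: edge -> no flip
Dir E: first cell '.' (not opp) -> no flip
Dir SW: edge -> no flip
Dir S: edge -> no flip
Dir SE: edge -> no flip
All flips: (4,1)

Answer: ......
.B....
.WWWW.
.WBB..
.B.B..
B.....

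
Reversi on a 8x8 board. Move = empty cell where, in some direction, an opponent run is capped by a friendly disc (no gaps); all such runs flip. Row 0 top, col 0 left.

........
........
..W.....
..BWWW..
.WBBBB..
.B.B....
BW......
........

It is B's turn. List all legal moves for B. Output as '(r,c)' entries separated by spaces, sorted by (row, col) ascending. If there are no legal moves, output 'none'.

Answer: (1,1) (1,2) (2,3) (2,4) (2,5) (2,6) (3,1) (3,6) (4,0) (5,0) (6,2) (7,1)

Derivation:
(1,1): flips 2 -> legal
(1,2): flips 1 -> legal
(1,3): no bracket -> illegal
(2,1): no bracket -> illegal
(2,3): flips 2 -> legal
(2,4): flips 2 -> legal
(2,5): flips 2 -> legal
(2,6): flips 1 -> legal
(3,0): no bracket -> illegal
(3,1): flips 1 -> legal
(3,6): flips 3 -> legal
(4,0): flips 1 -> legal
(4,6): no bracket -> illegal
(5,0): flips 1 -> legal
(5,2): no bracket -> illegal
(6,2): flips 1 -> legal
(7,0): no bracket -> illegal
(7,1): flips 1 -> legal
(7,2): no bracket -> illegal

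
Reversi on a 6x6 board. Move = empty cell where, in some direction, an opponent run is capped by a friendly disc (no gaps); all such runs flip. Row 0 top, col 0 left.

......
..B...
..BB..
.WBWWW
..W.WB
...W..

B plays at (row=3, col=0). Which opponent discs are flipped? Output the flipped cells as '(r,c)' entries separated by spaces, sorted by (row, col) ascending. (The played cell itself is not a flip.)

Dir NW: edge -> no flip
Dir N: first cell '.' (not opp) -> no flip
Dir NE: first cell '.' (not opp) -> no flip
Dir W: edge -> no flip
Dir E: opp run (3,1) capped by B -> flip
Dir SW: edge -> no flip
Dir S: first cell '.' (not opp) -> no flip
Dir SE: first cell '.' (not opp) -> no flip

Answer: (3,1)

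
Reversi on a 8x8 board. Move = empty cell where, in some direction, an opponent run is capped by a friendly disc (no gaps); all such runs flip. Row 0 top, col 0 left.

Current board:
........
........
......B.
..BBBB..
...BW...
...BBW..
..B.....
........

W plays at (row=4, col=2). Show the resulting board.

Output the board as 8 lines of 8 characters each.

Place W at (4,2); scan 8 dirs for brackets.
Dir NW: first cell '.' (not opp) -> no flip
Dir N: opp run (3,2), next='.' -> no flip
Dir NE: opp run (3,3), next='.' -> no flip
Dir W: first cell '.' (not opp) -> no flip
Dir E: opp run (4,3) capped by W -> flip
Dir SW: first cell '.' (not opp) -> no flip
Dir S: first cell '.' (not opp) -> no flip
Dir SE: opp run (5,3), next='.' -> no flip
All flips: (4,3)

Answer: ........
........
......B.
..BBBB..
..WWW...
...BBW..
..B.....
........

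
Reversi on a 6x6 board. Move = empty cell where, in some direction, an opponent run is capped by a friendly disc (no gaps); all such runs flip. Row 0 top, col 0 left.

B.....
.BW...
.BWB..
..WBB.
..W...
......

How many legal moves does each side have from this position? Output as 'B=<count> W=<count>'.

Answer: B=7 W=8

Derivation:
-- B to move --
(0,1): flips 1 -> legal
(0,2): no bracket -> illegal
(0,3): flips 1 -> legal
(1,3): flips 1 -> legal
(3,1): flips 1 -> legal
(4,1): flips 1 -> legal
(4,3): flips 1 -> legal
(5,1): flips 1 -> legal
(5,2): no bracket -> illegal
(5,3): no bracket -> illegal
B mobility = 7
-- W to move --
(0,1): no bracket -> illegal
(0,2): no bracket -> illegal
(1,0): flips 2 -> legal
(1,3): no bracket -> illegal
(1,4): flips 1 -> legal
(2,0): flips 1 -> legal
(2,4): flips 2 -> legal
(2,5): no bracket -> illegal
(3,0): flips 1 -> legal
(3,1): no bracket -> illegal
(3,5): flips 2 -> legal
(4,3): no bracket -> illegal
(4,4): flips 1 -> legal
(4,5): flips 2 -> legal
W mobility = 8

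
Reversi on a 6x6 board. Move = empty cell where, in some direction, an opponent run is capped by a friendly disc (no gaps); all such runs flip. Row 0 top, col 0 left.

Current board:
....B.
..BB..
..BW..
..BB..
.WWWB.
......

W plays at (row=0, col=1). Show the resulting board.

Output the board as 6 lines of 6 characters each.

Place W at (0,1); scan 8 dirs for brackets.
Dir NW: edge -> no flip
Dir N: edge -> no flip
Dir NE: edge -> no flip
Dir W: first cell '.' (not opp) -> no flip
Dir E: first cell '.' (not opp) -> no flip
Dir SW: first cell '.' (not opp) -> no flip
Dir S: first cell '.' (not opp) -> no flip
Dir SE: opp run (1,2) capped by W -> flip
All flips: (1,2)

Answer: .W..B.
..WB..
..BW..
..BB..
.WWWB.
......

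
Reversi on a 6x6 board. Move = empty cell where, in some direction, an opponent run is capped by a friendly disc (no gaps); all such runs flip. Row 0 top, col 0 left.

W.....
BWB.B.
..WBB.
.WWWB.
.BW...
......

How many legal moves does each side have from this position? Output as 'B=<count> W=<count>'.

-- B to move --
(0,1): no bracket -> illegal
(0,2): no bracket -> illegal
(1,3): no bracket -> illegal
(2,0): no bracket -> illegal
(2,1): flips 2 -> legal
(3,0): flips 3 -> legal
(4,0): no bracket -> illegal
(4,3): flips 2 -> legal
(4,4): no bracket -> illegal
(5,1): flips 2 -> legal
(5,2): flips 3 -> legal
(5,3): no bracket -> illegal
B mobility = 5
-- W to move --
(0,1): no bracket -> illegal
(0,2): flips 1 -> legal
(0,3): no bracket -> illegal
(0,4): no bracket -> illegal
(0,5): flips 2 -> legal
(1,3): flips 2 -> legal
(1,5): flips 1 -> legal
(2,0): flips 1 -> legal
(2,1): no bracket -> illegal
(2,5): flips 2 -> legal
(3,0): no bracket -> illegal
(3,5): flips 1 -> legal
(4,0): flips 1 -> legal
(4,3): no bracket -> illegal
(4,4): no bracket -> illegal
(4,5): no bracket -> illegal
(5,0): flips 1 -> legal
(5,1): flips 1 -> legal
(5,2): no bracket -> illegal
W mobility = 10

Answer: B=5 W=10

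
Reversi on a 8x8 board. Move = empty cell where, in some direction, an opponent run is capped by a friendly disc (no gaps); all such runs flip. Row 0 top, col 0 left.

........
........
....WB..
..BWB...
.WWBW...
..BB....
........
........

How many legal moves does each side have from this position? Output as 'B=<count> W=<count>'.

-- B to move --
(1,3): no bracket -> illegal
(1,4): flips 1 -> legal
(1,5): no bracket -> illegal
(2,2): no bracket -> illegal
(2,3): flips 2 -> legal
(3,0): flips 1 -> legal
(3,1): flips 1 -> legal
(3,5): flips 1 -> legal
(4,0): flips 2 -> legal
(4,5): flips 1 -> legal
(5,0): flips 1 -> legal
(5,1): no bracket -> illegal
(5,4): flips 1 -> legal
(5,5): no bracket -> illegal
B mobility = 9
-- W to move --
(1,4): no bracket -> illegal
(1,5): no bracket -> illegal
(1,6): no bracket -> illegal
(2,1): no bracket -> illegal
(2,2): flips 1 -> legal
(2,3): flips 1 -> legal
(2,6): flips 1 -> legal
(3,1): flips 1 -> legal
(3,5): flips 1 -> legal
(3,6): no bracket -> illegal
(4,5): no bracket -> illegal
(5,1): no bracket -> illegal
(5,4): no bracket -> illegal
(6,1): no bracket -> illegal
(6,2): flips 2 -> legal
(6,3): flips 3 -> legal
(6,4): flips 1 -> legal
W mobility = 8

Answer: B=9 W=8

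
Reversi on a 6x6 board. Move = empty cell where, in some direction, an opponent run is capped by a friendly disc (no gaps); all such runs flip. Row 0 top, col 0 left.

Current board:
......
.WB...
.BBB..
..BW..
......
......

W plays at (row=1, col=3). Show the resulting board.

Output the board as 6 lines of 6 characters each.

Place W at (1,3); scan 8 dirs for brackets.
Dir NW: first cell '.' (not opp) -> no flip
Dir N: first cell '.' (not opp) -> no flip
Dir NE: first cell '.' (not opp) -> no flip
Dir W: opp run (1,2) capped by W -> flip
Dir E: first cell '.' (not opp) -> no flip
Dir SW: opp run (2,2), next='.' -> no flip
Dir S: opp run (2,3) capped by W -> flip
Dir SE: first cell '.' (not opp) -> no flip
All flips: (1,2) (2,3)

Answer: ......
.WWW..
.BBW..
..BW..
......
......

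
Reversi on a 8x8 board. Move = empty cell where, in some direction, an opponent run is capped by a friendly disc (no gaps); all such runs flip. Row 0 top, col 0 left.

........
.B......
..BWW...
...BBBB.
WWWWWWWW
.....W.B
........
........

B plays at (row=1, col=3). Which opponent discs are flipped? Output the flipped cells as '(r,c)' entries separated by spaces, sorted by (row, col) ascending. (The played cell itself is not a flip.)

Dir NW: first cell '.' (not opp) -> no flip
Dir N: first cell '.' (not opp) -> no flip
Dir NE: first cell '.' (not opp) -> no flip
Dir W: first cell '.' (not opp) -> no flip
Dir E: first cell '.' (not opp) -> no flip
Dir SW: first cell 'B' (not opp) -> no flip
Dir S: opp run (2,3) capped by B -> flip
Dir SE: opp run (2,4) capped by B -> flip

Answer: (2,3) (2,4)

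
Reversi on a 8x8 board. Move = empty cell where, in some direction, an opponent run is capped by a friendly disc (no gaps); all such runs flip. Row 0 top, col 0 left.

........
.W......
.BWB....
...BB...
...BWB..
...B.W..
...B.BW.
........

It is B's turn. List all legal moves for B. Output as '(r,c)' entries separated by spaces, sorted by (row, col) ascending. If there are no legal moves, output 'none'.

Answer: (0,0) (0,1) (3,5) (5,4) (6,7) (7,7)

Derivation:
(0,0): flips 2 -> legal
(0,1): flips 1 -> legal
(0,2): no bracket -> illegal
(1,0): no bracket -> illegal
(1,2): no bracket -> illegal
(1,3): no bracket -> illegal
(2,0): no bracket -> illegal
(3,1): no bracket -> illegal
(3,2): no bracket -> illegal
(3,5): flips 1 -> legal
(4,6): no bracket -> illegal
(5,4): flips 1 -> legal
(5,6): no bracket -> illegal
(5,7): no bracket -> illegal
(6,4): no bracket -> illegal
(6,7): flips 1 -> legal
(7,5): no bracket -> illegal
(7,6): no bracket -> illegal
(7,7): flips 3 -> legal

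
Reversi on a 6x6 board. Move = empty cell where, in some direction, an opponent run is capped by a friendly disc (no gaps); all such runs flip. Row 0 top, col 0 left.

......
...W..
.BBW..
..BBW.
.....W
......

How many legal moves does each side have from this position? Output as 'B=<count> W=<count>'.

-- B to move --
(0,2): no bracket -> illegal
(0,3): flips 2 -> legal
(0,4): flips 1 -> legal
(1,2): no bracket -> illegal
(1,4): flips 1 -> legal
(2,4): flips 1 -> legal
(2,5): no bracket -> illegal
(3,5): flips 1 -> legal
(4,3): no bracket -> illegal
(4,4): no bracket -> illegal
(5,4): no bracket -> illegal
(5,5): no bracket -> illegal
B mobility = 5
-- W to move --
(1,0): no bracket -> illegal
(1,1): no bracket -> illegal
(1,2): no bracket -> illegal
(2,0): flips 2 -> legal
(2,4): no bracket -> illegal
(3,0): no bracket -> illegal
(3,1): flips 3 -> legal
(4,1): flips 1 -> legal
(4,2): no bracket -> illegal
(4,3): flips 1 -> legal
(4,4): no bracket -> illegal
W mobility = 4

Answer: B=5 W=4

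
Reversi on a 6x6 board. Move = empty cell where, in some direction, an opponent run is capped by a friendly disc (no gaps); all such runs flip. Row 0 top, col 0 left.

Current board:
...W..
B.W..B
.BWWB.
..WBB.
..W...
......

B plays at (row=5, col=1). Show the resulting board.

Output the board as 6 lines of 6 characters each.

Place B at (5,1); scan 8 dirs for brackets.
Dir NW: first cell '.' (not opp) -> no flip
Dir N: first cell '.' (not opp) -> no flip
Dir NE: opp run (4,2) capped by B -> flip
Dir W: first cell '.' (not opp) -> no flip
Dir E: first cell '.' (not opp) -> no flip
Dir SW: edge -> no flip
Dir S: edge -> no flip
Dir SE: edge -> no flip
All flips: (4,2)

Answer: ...W..
B.W..B
.BWWB.
..WBB.
..B...
.B....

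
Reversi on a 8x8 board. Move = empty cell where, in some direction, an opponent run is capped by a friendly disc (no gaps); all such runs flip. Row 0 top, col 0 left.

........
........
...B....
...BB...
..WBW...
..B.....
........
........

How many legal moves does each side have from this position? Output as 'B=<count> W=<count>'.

-- B to move --
(3,1): no bracket -> illegal
(3,2): flips 1 -> legal
(3,5): no bracket -> illegal
(4,1): flips 1 -> legal
(4,5): flips 1 -> legal
(5,1): flips 1 -> legal
(5,3): no bracket -> illegal
(5,4): flips 1 -> legal
(5,5): flips 1 -> legal
B mobility = 6
-- W to move --
(1,2): no bracket -> illegal
(1,3): no bracket -> illegal
(1,4): no bracket -> illegal
(2,2): flips 1 -> legal
(2,4): flips 2 -> legal
(2,5): no bracket -> illegal
(3,2): no bracket -> illegal
(3,5): no bracket -> illegal
(4,1): no bracket -> illegal
(4,5): no bracket -> illegal
(5,1): no bracket -> illegal
(5,3): no bracket -> illegal
(5,4): no bracket -> illegal
(6,1): no bracket -> illegal
(6,2): flips 1 -> legal
(6,3): no bracket -> illegal
W mobility = 3

Answer: B=6 W=3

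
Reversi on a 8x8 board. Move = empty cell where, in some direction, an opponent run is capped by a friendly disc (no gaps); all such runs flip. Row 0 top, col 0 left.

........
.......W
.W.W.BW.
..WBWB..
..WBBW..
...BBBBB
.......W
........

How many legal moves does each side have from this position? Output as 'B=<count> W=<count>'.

Answer: B=11 W=10

Derivation:
-- B to move --
(0,6): no bracket -> illegal
(0,7): no bracket -> illegal
(1,0): flips 2 -> legal
(1,1): no bracket -> illegal
(1,2): flips 3 -> legal
(1,3): flips 1 -> legal
(1,4): no bracket -> illegal
(1,5): no bracket -> illegal
(1,6): no bracket -> illegal
(2,0): no bracket -> illegal
(2,2): no bracket -> illegal
(2,4): flips 1 -> legal
(2,7): flips 1 -> legal
(3,0): no bracket -> illegal
(3,1): flips 2 -> legal
(3,6): flips 1 -> legal
(3,7): no bracket -> illegal
(4,1): flips 1 -> legal
(4,6): flips 1 -> legal
(5,1): flips 1 -> legal
(5,2): no bracket -> illegal
(6,6): no bracket -> illegal
(7,6): no bracket -> illegal
(7,7): flips 1 -> legal
B mobility = 11
-- W to move --
(1,4): no bracket -> illegal
(1,5): flips 2 -> legal
(1,6): flips 1 -> legal
(2,2): no bracket -> illegal
(2,4): flips 2 -> legal
(3,6): flips 1 -> legal
(4,6): no bracket -> illegal
(4,7): flips 1 -> legal
(5,2): flips 1 -> legal
(6,2): flips 3 -> legal
(6,3): flips 4 -> legal
(6,4): flips 3 -> legal
(6,5): flips 3 -> legal
(6,6): no bracket -> illegal
W mobility = 10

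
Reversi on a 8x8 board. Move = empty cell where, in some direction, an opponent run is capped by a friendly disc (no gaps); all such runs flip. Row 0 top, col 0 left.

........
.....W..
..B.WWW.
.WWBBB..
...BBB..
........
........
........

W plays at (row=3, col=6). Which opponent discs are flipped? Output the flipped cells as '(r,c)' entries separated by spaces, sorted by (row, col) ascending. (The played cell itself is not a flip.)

Dir NW: first cell 'W' (not opp) -> no flip
Dir N: first cell 'W' (not opp) -> no flip
Dir NE: first cell '.' (not opp) -> no flip
Dir W: opp run (3,5) (3,4) (3,3) capped by W -> flip
Dir E: first cell '.' (not opp) -> no flip
Dir SW: opp run (4,5), next='.' -> no flip
Dir S: first cell '.' (not opp) -> no flip
Dir SE: first cell '.' (not opp) -> no flip

Answer: (3,3) (3,4) (3,5)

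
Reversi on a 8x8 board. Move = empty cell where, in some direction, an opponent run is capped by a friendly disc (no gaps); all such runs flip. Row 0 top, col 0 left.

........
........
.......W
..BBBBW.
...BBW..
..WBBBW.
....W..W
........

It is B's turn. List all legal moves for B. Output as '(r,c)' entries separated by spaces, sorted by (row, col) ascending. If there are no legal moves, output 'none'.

Answer: (3,7) (4,6) (5,1) (5,7) (6,1) (7,3) (7,4) (7,5)

Derivation:
(1,6): no bracket -> illegal
(1,7): no bracket -> illegal
(2,5): no bracket -> illegal
(2,6): no bracket -> illegal
(3,7): flips 1 -> legal
(4,1): no bracket -> illegal
(4,2): no bracket -> illegal
(4,6): flips 1 -> legal
(4,7): no bracket -> illegal
(5,1): flips 1 -> legal
(5,7): flips 1 -> legal
(6,1): flips 1 -> legal
(6,2): no bracket -> illegal
(6,3): no bracket -> illegal
(6,5): no bracket -> illegal
(6,6): no bracket -> illegal
(7,3): flips 1 -> legal
(7,4): flips 1 -> legal
(7,5): flips 1 -> legal
(7,6): no bracket -> illegal
(7,7): no bracket -> illegal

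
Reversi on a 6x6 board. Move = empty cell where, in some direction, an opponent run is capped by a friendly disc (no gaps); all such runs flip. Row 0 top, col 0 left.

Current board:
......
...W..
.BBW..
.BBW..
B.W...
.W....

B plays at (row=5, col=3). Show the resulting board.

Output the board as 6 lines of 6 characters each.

Place B at (5,3); scan 8 dirs for brackets.
Dir NW: opp run (4,2) capped by B -> flip
Dir N: first cell '.' (not opp) -> no flip
Dir NE: first cell '.' (not opp) -> no flip
Dir W: first cell '.' (not opp) -> no flip
Dir E: first cell '.' (not opp) -> no flip
Dir SW: edge -> no flip
Dir S: edge -> no flip
Dir SE: edge -> no flip
All flips: (4,2)

Answer: ......
...W..
.BBW..
.BBW..
B.B...
.W.B..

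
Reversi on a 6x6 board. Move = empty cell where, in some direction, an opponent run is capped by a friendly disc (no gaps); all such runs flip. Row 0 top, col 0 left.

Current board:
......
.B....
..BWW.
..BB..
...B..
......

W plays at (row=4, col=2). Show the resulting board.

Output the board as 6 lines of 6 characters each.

Place W at (4,2); scan 8 dirs for brackets.
Dir NW: first cell '.' (not opp) -> no flip
Dir N: opp run (3,2) (2,2), next='.' -> no flip
Dir NE: opp run (3,3) capped by W -> flip
Dir W: first cell '.' (not opp) -> no flip
Dir E: opp run (4,3), next='.' -> no flip
Dir SW: first cell '.' (not opp) -> no flip
Dir S: first cell '.' (not opp) -> no flip
Dir SE: first cell '.' (not opp) -> no flip
All flips: (3,3)

Answer: ......
.B....
..BWW.
..BW..
..WB..
......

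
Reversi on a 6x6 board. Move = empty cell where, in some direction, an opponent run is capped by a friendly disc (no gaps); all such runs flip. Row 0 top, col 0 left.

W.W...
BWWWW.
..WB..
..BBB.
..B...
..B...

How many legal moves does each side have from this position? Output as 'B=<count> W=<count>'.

-- B to move --
(0,1): flips 1 -> legal
(0,3): flips 1 -> legal
(0,4): no bracket -> illegal
(0,5): flips 1 -> legal
(1,5): flips 4 -> legal
(2,0): no bracket -> illegal
(2,1): flips 1 -> legal
(2,4): no bracket -> illegal
(2,5): no bracket -> illegal
(3,1): no bracket -> illegal
B mobility = 5
-- W to move --
(0,1): no bracket -> illegal
(2,0): flips 1 -> legal
(2,1): no bracket -> illegal
(2,4): flips 1 -> legal
(2,5): no bracket -> illegal
(3,1): no bracket -> illegal
(3,5): no bracket -> illegal
(4,1): flips 2 -> legal
(4,3): flips 2 -> legal
(4,4): flips 1 -> legal
(4,5): flips 2 -> legal
(5,1): no bracket -> illegal
(5,3): no bracket -> illegal
W mobility = 6

Answer: B=5 W=6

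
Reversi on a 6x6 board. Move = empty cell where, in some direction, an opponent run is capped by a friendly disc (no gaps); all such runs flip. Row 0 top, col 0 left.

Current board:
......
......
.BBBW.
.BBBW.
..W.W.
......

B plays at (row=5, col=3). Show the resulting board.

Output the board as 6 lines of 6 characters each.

Place B at (5,3); scan 8 dirs for brackets.
Dir NW: opp run (4,2) capped by B -> flip
Dir N: first cell '.' (not opp) -> no flip
Dir NE: opp run (4,4), next='.' -> no flip
Dir W: first cell '.' (not opp) -> no flip
Dir E: first cell '.' (not opp) -> no flip
Dir SW: edge -> no flip
Dir S: edge -> no flip
Dir SE: edge -> no flip
All flips: (4,2)

Answer: ......
......
.BBBW.
.BBBW.
..B.W.
...B..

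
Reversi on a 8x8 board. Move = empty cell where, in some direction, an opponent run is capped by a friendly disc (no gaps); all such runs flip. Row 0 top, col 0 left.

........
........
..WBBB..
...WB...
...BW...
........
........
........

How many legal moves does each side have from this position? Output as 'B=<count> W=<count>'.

Answer: B=5 W=7

Derivation:
-- B to move --
(1,1): no bracket -> illegal
(1,2): no bracket -> illegal
(1,3): no bracket -> illegal
(2,1): flips 1 -> legal
(3,1): no bracket -> illegal
(3,2): flips 1 -> legal
(3,5): no bracket -> illegal
(4,2): flips 1 -> legal
(4,5): flips 1 -> legal
(5,3): no bracket -> illegal
(5,4): flips 1 -> legal
(5,5): no bracket -> illegal
B mobility = 5
-- W to move --
(1,2): no bracket -> illegal
(1,3): flips 1 -> legal
(1,4): flips 2 -> legal
(1,5): flips 1 -> legal
(1,6): no bracket -> illegal
(2,6): flips 3 -> legal
(3,2): no bracket -> illegal
(3,5): flips 1 -> legal
(3,6): no bracket -> illegal
(4,2): flips 1 -> legal
(4,5): no bracket -> illegal
(5,2): no bracket -> illegal
(5,3): flips 1 -> legal
(5,4): no bracket -> illegal
W mobility = 7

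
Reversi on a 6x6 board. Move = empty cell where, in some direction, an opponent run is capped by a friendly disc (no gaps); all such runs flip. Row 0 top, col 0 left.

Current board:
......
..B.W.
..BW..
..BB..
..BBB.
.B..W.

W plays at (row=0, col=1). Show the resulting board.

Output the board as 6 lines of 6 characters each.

Answer: .W....
..W.W.
..BW..
..BB..
..BBB.
.B..W.

Derivation:
Place W at (0,1); scan 8 dirs for brackets.
Dir NW: edge -> no flip
Dir N: edge -> no flip
Dir NE: edge -> no flip
Dir W: first cell '.' (not opp) -> no flip
Dir E: first cell '.' (not opp) -> no flip
Dir SW: first cell '.' (not opp) -> no flip
Dir S: first cell '.' (not opp) -> no flip
Dir SE: opp run (1,2) capped by W -> flip
All flips: (1,2)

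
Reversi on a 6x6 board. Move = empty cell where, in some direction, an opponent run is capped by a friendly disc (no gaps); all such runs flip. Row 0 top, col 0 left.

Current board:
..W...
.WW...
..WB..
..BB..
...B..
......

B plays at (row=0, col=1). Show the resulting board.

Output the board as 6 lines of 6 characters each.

Place B at (0,1); scan 8 dirs for brackets.
Dir NW: edge -> no flip
Dir N: edge -> no flip
Dir NE: edge -> no flip
Dir W: first cell '.' (not opp) -> no flip
Dir E: opp run (0,2), next='.' -> no flip
Dir SW: first cell '.' (not opp) -> no flip
Dir S: opp run (1,1), next='.' -> no flip
Dir SE: opp run (1,2) capped by B -> flip
All flips: (1,2)

Answer: .BW...
.WB...
..WB..
..BB..
...B..
......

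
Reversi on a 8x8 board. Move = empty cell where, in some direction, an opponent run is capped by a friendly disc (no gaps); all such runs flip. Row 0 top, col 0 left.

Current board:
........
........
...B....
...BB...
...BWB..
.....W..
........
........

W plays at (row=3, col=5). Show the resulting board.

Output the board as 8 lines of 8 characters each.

Answer: ........
........
...B....
...BBW..
...BWW..
.....W..
........
........

Derivation:
Place W at (3,5); scan 8 dirs for brackets.
Dir NW: first cell '.' (not opp) -> no flip
Dir N: first cell '.' (not opp) -> no flip
Dir NE: first cell '.' (not opp) -> no flip
Dir W: opp run (3,4) (3,3), next='.' -> no flip
Dir E: first cell '.' (not opp) -> no flip
Dir SW: first cell 'W' (not opp) -> no flip
Dir S: opp run (4,5) capped by W -> flip
Dir SE: first cell '.' (not opp) -> no flip
All flips: (4,5)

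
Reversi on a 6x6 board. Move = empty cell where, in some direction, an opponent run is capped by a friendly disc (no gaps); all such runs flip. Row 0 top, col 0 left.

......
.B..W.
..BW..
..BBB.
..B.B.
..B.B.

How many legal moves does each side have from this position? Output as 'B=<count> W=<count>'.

Answer: B=4 W=4

Derivation:
-- B to move --
(0,3): no bracket -> illegal
(0,4): no bracket -> illegal
(0,5): flips 2 -> legal
(1,2): flips 1 -> legal
(1,3): flips 1 -> legal
(1,5): no bracket -> illegal
(2,4): flips 1 -> legal
(2,5): no bracket -> illegal
B mobility = 4
-- W to move --
(0,0): no bracket -> illegal
(0,1): no bracket -> illegal
(0,2): no bracket -> illegal
(1,0): no bracket -> illegal
(1,2): no bracket -> illegal
(1,3): no bracket -> illegal
(2,0): no bracket -> illegal
(2,1): flips 1 -> legal
(2,4): no bracket -> illegal
(2,5): no bracket -> illegal
(3,1): no bracket -> illegal
(3,5): no bracket -> illegal
(4,1): flips 1 -> legal
(4,3): flips 1 -> legal
(4,5): flips 1 -> legal
(5,1): no bracket -> illegal
(5,3): no bracket -> illegal
(5,5): no bracket -> illegal
W mobility = 4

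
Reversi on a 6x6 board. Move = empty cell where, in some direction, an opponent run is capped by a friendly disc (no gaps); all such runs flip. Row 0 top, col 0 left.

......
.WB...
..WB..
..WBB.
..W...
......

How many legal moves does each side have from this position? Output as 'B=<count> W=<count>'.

Answer: B=7 W=6

Derivation:
-- B to move --
(0,0): flips 2 -> legal
(0,1): no bracket -> illegal
(0,2): no bracket -> illegal
(1,0): flips 1 -> legal
(1,3): no bracket -> illegal
(2,0): no bracket -> illegal
(2,1): flips 1 -> legal
(3,1): flips 1 -> legal
(4,1): flips 1 -> legal
(4,3): no bracket -> illegal
(5,1): flips 1 -> legal
(5,2): flips 3 -> legal
(5,3): no bracket -> illegal
B mobility = 7
-- W to move --
(0,1): no bracket -> illegal
(0,2): flips 1 -> legal
(0,3): no bracket -> illegal
(1,3): flips 1 -> legal
(1,4): flips 1 -> legal
(2,1): no bracket -> illegal
(2,4): flips 2 -> legal
(2,5): no bracket -> illegal
(3,5): flips 2 -> legal
(4,3): no bracket -> illegal
(4,4): flips 1 -> legal
(4,5): no bracket -> illegal
W mobility = 6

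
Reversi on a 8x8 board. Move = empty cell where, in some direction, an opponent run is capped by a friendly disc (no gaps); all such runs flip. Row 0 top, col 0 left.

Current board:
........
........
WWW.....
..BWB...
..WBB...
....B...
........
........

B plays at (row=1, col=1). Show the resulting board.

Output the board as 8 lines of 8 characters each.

Answer: ........
.B......
WWB.....
..BBB...
..WBB...
....B...
........
........

Derivation:
Place B at (1,1); scan 8 dirs for brackets.
Dir NW: first cell '.' (not opp) -> no flip
Dir N: first cell '.' (not opp) -> no flip
Dir NE: first cell '.' (not opp) -> no flip
Dir W: first cell '.' (not opp) -> no flip
Dir E: first cell '.' (not opp) -> no flip
Dir SW: opp run (2,0), next=edge -> no flip
Dir S: opp run (2,1), next='.' -> no flip
Dir SE: opp run (2,2) (3,3) capped by B -> flip
All flips: (2,2) (3,3)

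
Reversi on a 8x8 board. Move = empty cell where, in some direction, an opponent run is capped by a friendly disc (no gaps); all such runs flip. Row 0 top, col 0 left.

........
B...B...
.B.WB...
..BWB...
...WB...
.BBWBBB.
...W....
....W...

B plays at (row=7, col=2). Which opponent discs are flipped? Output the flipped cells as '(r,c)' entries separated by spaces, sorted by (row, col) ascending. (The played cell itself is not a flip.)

Answer: (6,3)

Derivation:
Dir NW: first cell '.' (not opp) -> no flip
Dir N: first cell '.' (not opp) -> no flip
Dir NE: opp run (6,3) capped by B -> flip
Dir W: first cell '.' (not opp) -> no flip
Dir E: first cell '.' (not opp) -> no flip
Dir SW: edge -> no flip
Dir S: edge -> no flip
Dir SE: edge -> no flip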